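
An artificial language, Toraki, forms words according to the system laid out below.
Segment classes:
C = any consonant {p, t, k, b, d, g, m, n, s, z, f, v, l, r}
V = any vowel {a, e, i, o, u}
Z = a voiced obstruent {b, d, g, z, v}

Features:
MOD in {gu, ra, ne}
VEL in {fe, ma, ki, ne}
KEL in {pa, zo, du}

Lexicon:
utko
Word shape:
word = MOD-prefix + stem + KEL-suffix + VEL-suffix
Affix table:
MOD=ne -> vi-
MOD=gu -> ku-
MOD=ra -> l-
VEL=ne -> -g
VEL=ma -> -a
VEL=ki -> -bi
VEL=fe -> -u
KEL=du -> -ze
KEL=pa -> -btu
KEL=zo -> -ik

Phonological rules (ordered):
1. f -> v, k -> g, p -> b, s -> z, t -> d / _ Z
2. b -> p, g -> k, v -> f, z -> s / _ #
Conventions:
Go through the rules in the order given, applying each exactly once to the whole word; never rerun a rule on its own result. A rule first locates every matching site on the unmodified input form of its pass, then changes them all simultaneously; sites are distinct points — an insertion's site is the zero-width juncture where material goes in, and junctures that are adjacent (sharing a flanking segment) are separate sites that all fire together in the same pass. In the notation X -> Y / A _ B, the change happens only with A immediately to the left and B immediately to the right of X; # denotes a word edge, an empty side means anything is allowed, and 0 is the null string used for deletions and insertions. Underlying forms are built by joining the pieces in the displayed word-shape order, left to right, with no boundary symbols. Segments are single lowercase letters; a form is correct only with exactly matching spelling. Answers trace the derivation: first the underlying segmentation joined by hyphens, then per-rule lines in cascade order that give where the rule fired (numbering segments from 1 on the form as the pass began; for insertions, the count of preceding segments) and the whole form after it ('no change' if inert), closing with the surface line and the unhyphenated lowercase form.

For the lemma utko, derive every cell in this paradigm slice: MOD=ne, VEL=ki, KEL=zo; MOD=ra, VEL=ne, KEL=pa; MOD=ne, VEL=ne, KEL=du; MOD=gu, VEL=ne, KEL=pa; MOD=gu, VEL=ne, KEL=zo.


cell MOD=ne, VEL=ki, KEL=zo:
underlying: vi-utko-ik-bi
1. f -> v, k -> g, p -> b, s -> z, t -> d / _ Z: fires at position(s) 8: viutkoigbi
2. b -> p, g -> k, v -> f, z -> s / _ #: no change
surface: viutkoigbi

cell MOD=ra, VEL=ne, KEL=pa:
underlying: l-utko-btu-g
1. f -> v, k -> g, p -> b, s -> z, t -> d / _ Z: no change
2. b -> p, g -> k, v -> f, z -> s / _ #: fires at position(s) 9: lutkobtuk
surface: lutkobtuk

cell MOD=ne, VEL=ne, KEL=du:
underlying: vi-utko-ze-g
1. f -> v, k -> g, p -> b, s -> z, t -> d / _ Z: no change
2. b -> p, g -> k, v -> f, z -> s / _ #: fires at position(s) 9: viutkozek
surface: viutkozek

cell MOD=gu, VEL=ne, KEL=pa:
underlying: ku-utko-btu-g
1. f -> v, k -> g, p -> b, s -> z, t -> d / _ Z: no change
2. b -> p, g -> k, v -> f, z -> s / _ #: fires at position(s) 10: kuutkobtuk
surface: kuutkobtuk

cell MOD=gu, VEL=ne, KEL=zo:
underlying: ku-utko-ik-g
1. f -> v, k -> g, p -> b, s -> z, t -> d / _ Z: fires at position(s) 8: kuutkoigg
2. b -> p, g -> k, v -> f, z -> s / _ #: fires at position(s) 9: kuutkoigk
surface: kuutkoigk


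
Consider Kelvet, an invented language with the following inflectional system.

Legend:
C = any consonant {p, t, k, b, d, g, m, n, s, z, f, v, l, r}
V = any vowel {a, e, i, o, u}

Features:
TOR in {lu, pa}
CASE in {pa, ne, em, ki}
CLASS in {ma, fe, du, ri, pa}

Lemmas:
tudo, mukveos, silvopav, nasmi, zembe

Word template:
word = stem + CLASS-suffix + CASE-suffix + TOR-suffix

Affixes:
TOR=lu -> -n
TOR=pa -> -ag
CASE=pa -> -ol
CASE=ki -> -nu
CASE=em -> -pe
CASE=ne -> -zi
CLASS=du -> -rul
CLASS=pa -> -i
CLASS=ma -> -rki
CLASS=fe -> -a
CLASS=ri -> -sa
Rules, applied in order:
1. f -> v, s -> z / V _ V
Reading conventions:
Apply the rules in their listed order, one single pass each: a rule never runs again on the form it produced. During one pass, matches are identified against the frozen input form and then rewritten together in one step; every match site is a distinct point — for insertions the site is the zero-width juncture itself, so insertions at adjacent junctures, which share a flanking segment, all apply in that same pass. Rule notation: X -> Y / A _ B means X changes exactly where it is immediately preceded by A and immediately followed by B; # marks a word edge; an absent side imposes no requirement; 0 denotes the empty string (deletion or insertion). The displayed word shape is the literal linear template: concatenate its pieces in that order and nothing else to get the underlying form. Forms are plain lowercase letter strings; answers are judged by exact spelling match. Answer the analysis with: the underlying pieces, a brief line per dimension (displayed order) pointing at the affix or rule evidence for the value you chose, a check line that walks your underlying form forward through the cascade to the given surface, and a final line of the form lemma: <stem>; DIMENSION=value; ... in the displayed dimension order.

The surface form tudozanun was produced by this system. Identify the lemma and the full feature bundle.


underlying: tudo-sa-nu-n
TOR=lu - signalled by the affix -n
CASE=ki - signalled by the affix -nu
CLASS=ri - signalled by the affix -sa
check: tudosanun -> tudozanun
lemma: tudo; TOR=lu; CASE=ki; CLASS=ri


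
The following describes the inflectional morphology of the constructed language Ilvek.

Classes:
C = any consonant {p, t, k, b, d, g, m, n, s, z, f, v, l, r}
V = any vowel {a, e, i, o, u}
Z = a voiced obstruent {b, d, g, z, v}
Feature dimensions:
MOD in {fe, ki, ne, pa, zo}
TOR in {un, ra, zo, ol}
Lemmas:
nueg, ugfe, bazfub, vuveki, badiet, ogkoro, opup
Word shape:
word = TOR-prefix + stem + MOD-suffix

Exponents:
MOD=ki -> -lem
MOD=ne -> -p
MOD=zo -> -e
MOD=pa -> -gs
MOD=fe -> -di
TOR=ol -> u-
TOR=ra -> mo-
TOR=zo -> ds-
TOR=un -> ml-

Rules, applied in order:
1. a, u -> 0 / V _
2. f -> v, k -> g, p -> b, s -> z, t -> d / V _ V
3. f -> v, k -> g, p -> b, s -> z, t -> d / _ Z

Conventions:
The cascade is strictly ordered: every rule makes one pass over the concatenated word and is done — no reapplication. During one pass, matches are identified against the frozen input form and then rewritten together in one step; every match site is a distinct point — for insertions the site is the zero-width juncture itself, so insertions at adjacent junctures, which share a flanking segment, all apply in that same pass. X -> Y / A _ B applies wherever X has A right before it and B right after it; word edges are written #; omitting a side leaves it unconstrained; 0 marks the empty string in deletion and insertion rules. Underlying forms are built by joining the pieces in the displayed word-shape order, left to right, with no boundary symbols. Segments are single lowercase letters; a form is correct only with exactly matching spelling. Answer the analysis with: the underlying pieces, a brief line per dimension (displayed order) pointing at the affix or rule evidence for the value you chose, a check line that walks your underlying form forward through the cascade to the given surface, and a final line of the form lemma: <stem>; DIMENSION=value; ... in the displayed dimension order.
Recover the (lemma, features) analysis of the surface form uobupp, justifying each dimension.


underlying: u-opup-p
MOD=ne - signalled by the affix -p
TOR=ol - signalled by the affix u-
check: uopupp -> uopupp -> uobupp -> uobupp
lemma: opup; MOD=ne; TOR=ol


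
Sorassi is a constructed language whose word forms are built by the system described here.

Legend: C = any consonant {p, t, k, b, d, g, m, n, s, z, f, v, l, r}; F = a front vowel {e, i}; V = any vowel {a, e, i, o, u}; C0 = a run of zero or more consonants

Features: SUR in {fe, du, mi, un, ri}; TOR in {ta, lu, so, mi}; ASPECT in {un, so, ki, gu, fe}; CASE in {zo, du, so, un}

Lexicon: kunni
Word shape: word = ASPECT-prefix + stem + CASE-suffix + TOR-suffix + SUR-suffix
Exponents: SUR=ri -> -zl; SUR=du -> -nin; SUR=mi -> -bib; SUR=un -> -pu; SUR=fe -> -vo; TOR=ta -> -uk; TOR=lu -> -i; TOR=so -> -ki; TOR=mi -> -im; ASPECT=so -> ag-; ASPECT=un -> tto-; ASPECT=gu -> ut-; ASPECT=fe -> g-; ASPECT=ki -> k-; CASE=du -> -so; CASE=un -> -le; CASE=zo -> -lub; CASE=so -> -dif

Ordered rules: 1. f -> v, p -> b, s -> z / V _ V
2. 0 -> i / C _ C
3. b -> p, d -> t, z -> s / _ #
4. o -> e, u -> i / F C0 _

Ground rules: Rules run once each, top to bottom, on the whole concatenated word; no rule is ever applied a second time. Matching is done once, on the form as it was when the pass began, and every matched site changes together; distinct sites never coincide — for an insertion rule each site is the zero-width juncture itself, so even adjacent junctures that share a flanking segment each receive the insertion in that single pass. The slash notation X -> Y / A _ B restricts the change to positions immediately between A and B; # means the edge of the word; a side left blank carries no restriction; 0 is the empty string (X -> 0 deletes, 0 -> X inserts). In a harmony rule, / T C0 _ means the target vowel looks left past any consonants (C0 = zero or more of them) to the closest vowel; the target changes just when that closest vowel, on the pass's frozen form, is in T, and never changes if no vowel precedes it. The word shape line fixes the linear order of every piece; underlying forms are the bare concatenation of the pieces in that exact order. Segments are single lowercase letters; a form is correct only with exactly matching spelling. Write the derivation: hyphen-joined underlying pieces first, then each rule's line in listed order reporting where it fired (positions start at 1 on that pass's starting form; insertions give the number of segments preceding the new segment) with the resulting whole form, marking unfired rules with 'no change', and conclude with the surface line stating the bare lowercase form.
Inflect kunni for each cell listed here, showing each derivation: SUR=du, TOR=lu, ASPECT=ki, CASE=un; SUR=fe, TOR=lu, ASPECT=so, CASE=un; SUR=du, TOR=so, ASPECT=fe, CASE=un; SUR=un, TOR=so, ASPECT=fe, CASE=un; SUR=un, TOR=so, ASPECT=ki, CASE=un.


cell SUR=du, TOR=lu, ASPECT=ki, CASE=un:
underlying: k-kunni-le-i-nin
1. f -> v, p -> b, s -> z / V _ V: no change
2. 0 -> i / C _ C: inserts after position(s) 1, 4: kikuninileinin
3. b -> p, d -> t, z -> s / _ #: no change
4. o -> e, u -> i / F C0 _: fires at position(s) 4: kikininileinin
surface: kikininileinin

cell SUR=fe, TOR=lu, ASPECT=so, CASE=un:
underlying: ag-kunni-le-i-vo
1. f -> v, p -> b, s -> z / V _ V: no change
2. 0 -> i / C _ C: inserts after position(s) 2, 5: agikuninileivo
3. b -> p, d -> t, z -> s / _ #: no change
4. o -> e, u -> i / F C0 _: fires at position(s) 5, 14: agikininileive
surface: agikininileive

cell SUR=du, TOR=so, ASPECT=fe, CASE=un:
underlying: g-kunni-le-ki-nin
1. f -> v, p -> b, s -> z / V _ V: no change
2. 0 -> i / C _ C: inserts after position(s) 1, 4: gikuninilekinin
3. b -> p, d -> t, z -> s / _ #: no change
4. o -> e, u -> i / F C0 _: fires at position(s) 4: gikininilekinin
surface: gikininilekinin

cell SUR=un, TOR=so, ASPECT=fe, CASE=un:
underlying: g-kunni-le-ki-pu
1. f -> v, p -> b, s -> z / V _ V: fires at position(s) 11: gkunnilekibu
2. 0 -> i / C _ C: inserts after position(s) 1, 4: gikuninilekibu
3. b -> p, d -> t, z -> s / _ #: no change
4. o -> e, u -> i / F C0 _: fires at position(s) 4, 14: gikininilekibi
surface: gikininilekibi

cell SUR=un, TOR=so, ASPECT=ki, CASE=un:
underlying: k-kunni-le-ki-pu
1. f -> v, p -> b, s -> z / V _ V: fires at position(s) 11: kkunnilekibu
2. 0 -> i / C _ C: inserts after position(s) 1, 4: kikuninilekibu
3. b -> p, d -> t, z -> s / _ #: no change
4. o -> e, u -> i / F C0 _: fires at position(s) 4, 14: kikininilekibi
surface: kikininilekibi


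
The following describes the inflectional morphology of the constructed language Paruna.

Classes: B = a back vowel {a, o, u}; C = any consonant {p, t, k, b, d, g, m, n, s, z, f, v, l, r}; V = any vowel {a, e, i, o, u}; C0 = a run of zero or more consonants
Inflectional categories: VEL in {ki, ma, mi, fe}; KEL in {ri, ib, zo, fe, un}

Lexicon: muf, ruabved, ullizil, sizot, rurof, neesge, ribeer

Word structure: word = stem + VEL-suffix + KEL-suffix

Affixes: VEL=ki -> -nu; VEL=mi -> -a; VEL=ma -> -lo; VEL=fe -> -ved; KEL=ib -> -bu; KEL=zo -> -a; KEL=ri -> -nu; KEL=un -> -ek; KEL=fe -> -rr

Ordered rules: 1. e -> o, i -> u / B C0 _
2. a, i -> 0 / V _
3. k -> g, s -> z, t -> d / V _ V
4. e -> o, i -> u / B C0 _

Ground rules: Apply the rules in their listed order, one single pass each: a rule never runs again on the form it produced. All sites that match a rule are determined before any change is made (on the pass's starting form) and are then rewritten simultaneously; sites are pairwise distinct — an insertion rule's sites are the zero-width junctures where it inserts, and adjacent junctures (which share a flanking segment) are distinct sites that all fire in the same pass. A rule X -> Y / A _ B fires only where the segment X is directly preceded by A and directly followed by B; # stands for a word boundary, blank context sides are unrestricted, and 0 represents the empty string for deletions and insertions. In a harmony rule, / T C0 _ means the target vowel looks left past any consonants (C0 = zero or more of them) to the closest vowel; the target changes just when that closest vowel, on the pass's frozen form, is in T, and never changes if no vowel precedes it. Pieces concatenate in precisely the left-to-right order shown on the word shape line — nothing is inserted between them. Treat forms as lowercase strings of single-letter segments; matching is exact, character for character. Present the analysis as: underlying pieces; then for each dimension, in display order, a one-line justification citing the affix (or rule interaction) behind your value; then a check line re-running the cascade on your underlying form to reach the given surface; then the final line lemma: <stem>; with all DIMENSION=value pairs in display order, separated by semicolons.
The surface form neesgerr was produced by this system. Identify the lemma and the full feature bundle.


underlying: neesge-a-rr
VEL=mi - signalled by the affix -a
KEL=fe - signalled by the affix -rr
check: neesgearr -> neesgearr -> neesgerr -> neesgerr -> neesgerr
lemma: neesge; VEL=mi; KEL=fe


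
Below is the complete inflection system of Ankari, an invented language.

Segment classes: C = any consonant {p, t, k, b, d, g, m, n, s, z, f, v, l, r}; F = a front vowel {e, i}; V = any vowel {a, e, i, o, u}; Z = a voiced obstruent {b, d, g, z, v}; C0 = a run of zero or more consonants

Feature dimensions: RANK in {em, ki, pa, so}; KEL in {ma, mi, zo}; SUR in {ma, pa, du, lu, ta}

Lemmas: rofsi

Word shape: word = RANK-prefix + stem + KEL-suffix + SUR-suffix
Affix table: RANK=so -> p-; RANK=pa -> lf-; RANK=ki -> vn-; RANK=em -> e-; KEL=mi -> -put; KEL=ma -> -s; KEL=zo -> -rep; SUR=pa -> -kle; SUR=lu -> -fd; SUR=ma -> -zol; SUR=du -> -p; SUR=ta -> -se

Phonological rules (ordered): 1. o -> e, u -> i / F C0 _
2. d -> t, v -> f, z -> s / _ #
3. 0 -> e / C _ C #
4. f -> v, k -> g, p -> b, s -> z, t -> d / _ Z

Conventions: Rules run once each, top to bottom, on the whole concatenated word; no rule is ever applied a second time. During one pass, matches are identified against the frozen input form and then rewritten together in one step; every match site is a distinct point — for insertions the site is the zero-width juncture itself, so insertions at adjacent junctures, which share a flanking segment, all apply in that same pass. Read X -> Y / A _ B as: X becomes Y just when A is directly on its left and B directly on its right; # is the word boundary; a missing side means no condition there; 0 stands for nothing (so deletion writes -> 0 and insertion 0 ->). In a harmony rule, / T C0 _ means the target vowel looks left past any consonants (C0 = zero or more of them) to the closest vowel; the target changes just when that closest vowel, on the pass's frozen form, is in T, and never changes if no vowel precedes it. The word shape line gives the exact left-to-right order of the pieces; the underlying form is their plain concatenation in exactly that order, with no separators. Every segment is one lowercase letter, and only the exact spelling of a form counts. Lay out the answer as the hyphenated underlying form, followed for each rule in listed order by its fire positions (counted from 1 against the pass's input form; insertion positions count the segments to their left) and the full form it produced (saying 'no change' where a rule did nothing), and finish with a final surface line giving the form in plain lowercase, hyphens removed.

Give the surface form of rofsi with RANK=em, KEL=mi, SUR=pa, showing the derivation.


underlying: e-rofsi-put-kle
1. o -> e, u -> i / F C0 _: fires at position(s) 3, 8: erefsipitkle
2. d -> t, v -> f, z -> s / _ #: no change
3. 0 -> e / C _ C #: no change
4. f -> v, k -> g, p -> b, s -> z, t -> d / _ Z: no change
surface: erefsipitkle


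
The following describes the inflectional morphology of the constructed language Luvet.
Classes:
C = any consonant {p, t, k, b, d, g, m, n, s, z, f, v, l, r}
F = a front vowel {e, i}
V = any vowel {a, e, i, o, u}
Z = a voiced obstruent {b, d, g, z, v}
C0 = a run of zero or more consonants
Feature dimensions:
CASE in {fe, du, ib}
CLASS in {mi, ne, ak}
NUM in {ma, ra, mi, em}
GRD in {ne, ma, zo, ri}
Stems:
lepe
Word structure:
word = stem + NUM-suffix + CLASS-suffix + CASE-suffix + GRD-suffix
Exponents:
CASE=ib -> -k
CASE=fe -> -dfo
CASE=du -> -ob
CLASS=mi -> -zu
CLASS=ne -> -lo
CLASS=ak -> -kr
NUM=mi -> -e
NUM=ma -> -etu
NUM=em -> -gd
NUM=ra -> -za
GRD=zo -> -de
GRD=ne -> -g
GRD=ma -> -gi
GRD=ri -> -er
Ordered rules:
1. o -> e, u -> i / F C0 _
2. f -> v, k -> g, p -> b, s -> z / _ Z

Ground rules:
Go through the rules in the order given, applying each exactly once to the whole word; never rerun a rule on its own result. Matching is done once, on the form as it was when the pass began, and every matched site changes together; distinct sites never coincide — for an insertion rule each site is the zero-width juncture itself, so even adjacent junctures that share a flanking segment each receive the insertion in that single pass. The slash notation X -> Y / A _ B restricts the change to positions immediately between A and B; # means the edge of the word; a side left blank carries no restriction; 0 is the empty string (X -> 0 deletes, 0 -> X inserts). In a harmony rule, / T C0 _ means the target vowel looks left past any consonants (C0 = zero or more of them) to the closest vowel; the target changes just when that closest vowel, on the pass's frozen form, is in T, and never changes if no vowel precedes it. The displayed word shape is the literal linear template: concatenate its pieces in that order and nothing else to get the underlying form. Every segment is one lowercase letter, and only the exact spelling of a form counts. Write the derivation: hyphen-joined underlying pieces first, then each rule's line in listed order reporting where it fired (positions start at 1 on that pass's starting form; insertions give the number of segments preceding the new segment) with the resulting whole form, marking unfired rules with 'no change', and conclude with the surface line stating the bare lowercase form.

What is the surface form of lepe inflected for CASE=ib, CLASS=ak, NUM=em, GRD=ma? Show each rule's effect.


underlying: lepe-gd-kr-k-gi
1. o -> e, u -> i / F C0 _: no change
2. f -> v, k -> g, p -> b, s -> z / _ Z: fires at position(s) 9: lepegdkrggi
surface: lepegdkrggi


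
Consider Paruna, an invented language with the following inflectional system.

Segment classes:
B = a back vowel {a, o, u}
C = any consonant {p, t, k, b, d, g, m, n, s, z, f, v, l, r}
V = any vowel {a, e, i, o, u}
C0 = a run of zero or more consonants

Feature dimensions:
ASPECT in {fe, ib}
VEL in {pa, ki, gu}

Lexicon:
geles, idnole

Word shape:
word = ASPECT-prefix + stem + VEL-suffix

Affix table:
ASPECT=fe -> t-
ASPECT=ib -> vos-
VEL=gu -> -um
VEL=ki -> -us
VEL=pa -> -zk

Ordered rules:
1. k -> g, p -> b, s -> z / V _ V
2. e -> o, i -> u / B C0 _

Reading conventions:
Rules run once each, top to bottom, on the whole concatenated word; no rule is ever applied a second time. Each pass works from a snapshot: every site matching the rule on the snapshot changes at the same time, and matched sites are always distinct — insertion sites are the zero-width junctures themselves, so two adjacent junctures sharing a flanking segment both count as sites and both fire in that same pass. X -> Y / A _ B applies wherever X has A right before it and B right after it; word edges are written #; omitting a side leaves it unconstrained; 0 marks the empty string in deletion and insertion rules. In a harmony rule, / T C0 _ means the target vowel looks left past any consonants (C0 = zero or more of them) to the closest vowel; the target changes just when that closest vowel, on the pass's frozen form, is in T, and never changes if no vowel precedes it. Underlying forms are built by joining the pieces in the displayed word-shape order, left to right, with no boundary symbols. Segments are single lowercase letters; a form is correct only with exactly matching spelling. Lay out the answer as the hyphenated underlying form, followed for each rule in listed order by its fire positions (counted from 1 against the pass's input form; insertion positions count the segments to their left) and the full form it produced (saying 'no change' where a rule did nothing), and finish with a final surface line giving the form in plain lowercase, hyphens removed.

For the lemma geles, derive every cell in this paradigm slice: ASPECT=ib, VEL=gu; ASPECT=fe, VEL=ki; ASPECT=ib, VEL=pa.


cell ASPECT=ib, VEL=gu:
underlying: vos-geles-um
1. k -> g, p -> b, s -> z / V _ V: fires at position(s) 8: vosgelezum
2. e -> o, i -> u / B C0 _: fires at position(s) 5: vosgolezum
surface: vosgolezum

cell ASPECT=fe, VEL=ki:
underlying: t-geles-us
1. k -> g, p -> b, s -> z / V _ V: fires at position(s) 6: tgelezus
2. e -> o, i -> u / B C0 _: no change
surface: tgelezus

cell ASPECT=ib, VEL=pa:
underlying: vos-geles-zk
1. k -> g, p -> b, s -> z / V _ V: no change
2. e -> o, i -> u / B C0 _: fires at position(s) 5: vosgoleszk
surface: vosgoleszk


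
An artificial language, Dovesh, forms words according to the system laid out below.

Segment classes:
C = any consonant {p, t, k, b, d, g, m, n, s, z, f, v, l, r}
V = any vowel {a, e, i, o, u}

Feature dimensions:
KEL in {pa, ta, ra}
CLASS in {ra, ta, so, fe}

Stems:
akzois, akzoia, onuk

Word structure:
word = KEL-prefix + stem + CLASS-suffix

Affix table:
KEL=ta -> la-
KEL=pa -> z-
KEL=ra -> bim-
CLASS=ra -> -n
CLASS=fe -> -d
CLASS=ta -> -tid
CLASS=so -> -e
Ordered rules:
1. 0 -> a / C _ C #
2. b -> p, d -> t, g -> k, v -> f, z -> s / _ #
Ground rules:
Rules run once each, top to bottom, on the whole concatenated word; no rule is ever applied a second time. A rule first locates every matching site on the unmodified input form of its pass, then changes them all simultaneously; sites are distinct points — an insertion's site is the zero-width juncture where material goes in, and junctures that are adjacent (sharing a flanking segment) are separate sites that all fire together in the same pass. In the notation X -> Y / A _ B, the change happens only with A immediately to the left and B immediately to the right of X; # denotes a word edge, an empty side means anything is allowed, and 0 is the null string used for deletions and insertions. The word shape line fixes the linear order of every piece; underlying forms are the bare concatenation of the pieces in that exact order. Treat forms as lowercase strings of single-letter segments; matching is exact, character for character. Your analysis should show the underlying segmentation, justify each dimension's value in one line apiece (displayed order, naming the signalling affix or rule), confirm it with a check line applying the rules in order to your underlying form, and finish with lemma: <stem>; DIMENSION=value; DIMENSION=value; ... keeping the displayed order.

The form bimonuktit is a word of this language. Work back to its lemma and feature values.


underlying: bim-onuk-tid
KEL=ra - signalled by the affix bim-
CLASS=ta - signalled by the affix -tid
check: bimonuktid -> bimonuktid -> bimonuktit
lemma: onuk; KEL=ra; CLASS=ta


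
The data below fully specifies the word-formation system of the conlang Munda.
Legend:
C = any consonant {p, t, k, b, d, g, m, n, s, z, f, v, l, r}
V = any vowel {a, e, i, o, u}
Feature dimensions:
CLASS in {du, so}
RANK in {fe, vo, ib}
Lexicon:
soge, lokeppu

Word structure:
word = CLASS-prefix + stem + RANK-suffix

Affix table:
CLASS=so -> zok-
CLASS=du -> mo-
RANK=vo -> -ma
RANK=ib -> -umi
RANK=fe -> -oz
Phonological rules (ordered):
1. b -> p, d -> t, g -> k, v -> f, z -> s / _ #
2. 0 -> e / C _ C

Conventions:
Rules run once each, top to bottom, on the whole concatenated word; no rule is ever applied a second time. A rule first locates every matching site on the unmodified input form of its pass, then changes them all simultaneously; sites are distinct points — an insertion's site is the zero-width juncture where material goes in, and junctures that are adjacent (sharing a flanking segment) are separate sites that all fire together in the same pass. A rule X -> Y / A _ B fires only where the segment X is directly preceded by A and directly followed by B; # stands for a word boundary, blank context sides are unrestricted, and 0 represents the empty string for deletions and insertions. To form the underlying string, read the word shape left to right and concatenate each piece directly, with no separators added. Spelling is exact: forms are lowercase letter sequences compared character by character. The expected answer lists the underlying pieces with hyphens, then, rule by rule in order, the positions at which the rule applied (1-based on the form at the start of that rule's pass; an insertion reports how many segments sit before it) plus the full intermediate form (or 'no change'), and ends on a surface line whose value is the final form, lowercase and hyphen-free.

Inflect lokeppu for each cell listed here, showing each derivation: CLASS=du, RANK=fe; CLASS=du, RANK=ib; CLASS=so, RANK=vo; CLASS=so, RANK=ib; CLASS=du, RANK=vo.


cell CLASS=du, RANK=fe:
underlying: mo-lokeppu-oz
1. b -> p, d -> t, g -> k, v -> f, z -> s / _ #: fires at position(s) 11: molokeppuos
2. 0 -> e / C _ C: inserts after position(s) 7: molokepepuos
surface: molokepepuos

cell CLASS=du, RANK=ib:
underlying: mo-lokeppu-umi
1. b -> p, d -> t, g -> k, v -> f, z -> s / _ #: no change
2. 0 -> e / C _ C: inserts after position(s) 7: molokepepuumi
surface: molokepepuumi

cell CLASS=so, RANK=vo:
underlying: zok-lokeppu-ma
1. b -> p, d -> t, g -> k, v -> f, z -> s / _ #: no change
2. 0 -> e / C _ C: inserts after position(s) 3, 8: zokelokepepuma
surface: zokelokepepuma

cell CLASS=so, RANK=ib:
underlying: zok-lokeppu-umi
1. b -> p, d -> t, g -> k, v -> f, z -> s / _ #: no change
2. 0 -> e / C _ C: inserts after position(s) 3, 8: zokelokepepuumi
surface: zokelokepepuumi

cell CLASS=du, RANK=vo:
underlying: mo-lokeppu-ma
1. b -> p, d -> t, g -> k, v -> f, z -> s / _ #: no change
2. 0 -> e / C _ C: inserts after position(s) 7: molokepepuma
surface: molokepepuma


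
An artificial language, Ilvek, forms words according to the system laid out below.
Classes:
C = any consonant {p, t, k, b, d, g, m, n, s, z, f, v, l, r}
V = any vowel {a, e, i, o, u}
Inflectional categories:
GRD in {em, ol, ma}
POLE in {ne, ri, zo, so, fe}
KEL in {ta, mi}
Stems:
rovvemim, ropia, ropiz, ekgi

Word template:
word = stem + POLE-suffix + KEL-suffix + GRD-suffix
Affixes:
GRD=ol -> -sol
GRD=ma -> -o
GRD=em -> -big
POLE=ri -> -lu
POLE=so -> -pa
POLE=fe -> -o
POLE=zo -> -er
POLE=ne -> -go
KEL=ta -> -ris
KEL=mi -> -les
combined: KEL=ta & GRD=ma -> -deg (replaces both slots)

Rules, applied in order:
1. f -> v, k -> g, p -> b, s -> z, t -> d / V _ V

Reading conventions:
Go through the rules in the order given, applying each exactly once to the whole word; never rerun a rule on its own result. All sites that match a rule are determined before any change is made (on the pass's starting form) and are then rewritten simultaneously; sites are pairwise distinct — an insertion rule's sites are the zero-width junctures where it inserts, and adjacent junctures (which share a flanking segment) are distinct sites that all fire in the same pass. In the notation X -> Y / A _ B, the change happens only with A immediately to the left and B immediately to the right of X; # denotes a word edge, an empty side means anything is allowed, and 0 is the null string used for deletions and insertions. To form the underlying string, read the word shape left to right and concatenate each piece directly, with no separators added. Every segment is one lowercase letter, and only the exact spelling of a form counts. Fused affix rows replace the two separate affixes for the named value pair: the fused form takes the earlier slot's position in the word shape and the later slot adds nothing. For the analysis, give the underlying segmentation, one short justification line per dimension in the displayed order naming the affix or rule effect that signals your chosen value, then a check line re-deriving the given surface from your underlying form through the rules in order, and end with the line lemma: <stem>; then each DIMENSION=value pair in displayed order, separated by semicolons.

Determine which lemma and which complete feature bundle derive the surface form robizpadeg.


underlying: ropiz-pa-deg
GRD=ma - signalled by the combined affix row
POLE=so - signalled by the affix -pa
KEL=ta - signalled by the combined affix row
check: ropizpadeg -> robizpadeg
lemma: ropiz; GRD=ma; POLE=so; KEL=ta


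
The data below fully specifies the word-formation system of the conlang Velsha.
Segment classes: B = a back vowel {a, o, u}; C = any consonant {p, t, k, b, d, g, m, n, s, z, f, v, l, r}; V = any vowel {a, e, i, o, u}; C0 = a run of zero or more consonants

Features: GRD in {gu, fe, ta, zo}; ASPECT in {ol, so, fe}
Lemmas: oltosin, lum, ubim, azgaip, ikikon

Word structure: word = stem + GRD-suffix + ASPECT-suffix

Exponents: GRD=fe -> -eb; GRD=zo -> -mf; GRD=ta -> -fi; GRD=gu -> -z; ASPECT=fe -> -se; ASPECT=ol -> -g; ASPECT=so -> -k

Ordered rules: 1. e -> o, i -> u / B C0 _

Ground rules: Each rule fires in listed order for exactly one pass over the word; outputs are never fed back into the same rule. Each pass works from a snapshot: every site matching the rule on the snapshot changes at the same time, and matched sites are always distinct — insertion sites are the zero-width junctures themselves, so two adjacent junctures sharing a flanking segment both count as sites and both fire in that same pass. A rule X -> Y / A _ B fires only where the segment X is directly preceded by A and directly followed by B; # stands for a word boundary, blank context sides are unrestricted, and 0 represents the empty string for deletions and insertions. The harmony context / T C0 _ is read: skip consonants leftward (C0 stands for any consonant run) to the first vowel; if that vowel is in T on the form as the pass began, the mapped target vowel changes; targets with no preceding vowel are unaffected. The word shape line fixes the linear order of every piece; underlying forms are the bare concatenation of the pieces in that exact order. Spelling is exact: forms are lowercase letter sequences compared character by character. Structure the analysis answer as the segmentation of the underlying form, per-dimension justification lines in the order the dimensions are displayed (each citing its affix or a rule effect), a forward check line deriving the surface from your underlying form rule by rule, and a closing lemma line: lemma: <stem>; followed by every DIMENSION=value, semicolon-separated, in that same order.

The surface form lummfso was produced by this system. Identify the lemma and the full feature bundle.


underlying: lum-mf-se
GRD=zo - signalled by the affix -mf
ASPECT=fe - signalled by the affix -se
check: lummfse -> lummfso
lemma: lum; GRD=zo; ASPECT=fe


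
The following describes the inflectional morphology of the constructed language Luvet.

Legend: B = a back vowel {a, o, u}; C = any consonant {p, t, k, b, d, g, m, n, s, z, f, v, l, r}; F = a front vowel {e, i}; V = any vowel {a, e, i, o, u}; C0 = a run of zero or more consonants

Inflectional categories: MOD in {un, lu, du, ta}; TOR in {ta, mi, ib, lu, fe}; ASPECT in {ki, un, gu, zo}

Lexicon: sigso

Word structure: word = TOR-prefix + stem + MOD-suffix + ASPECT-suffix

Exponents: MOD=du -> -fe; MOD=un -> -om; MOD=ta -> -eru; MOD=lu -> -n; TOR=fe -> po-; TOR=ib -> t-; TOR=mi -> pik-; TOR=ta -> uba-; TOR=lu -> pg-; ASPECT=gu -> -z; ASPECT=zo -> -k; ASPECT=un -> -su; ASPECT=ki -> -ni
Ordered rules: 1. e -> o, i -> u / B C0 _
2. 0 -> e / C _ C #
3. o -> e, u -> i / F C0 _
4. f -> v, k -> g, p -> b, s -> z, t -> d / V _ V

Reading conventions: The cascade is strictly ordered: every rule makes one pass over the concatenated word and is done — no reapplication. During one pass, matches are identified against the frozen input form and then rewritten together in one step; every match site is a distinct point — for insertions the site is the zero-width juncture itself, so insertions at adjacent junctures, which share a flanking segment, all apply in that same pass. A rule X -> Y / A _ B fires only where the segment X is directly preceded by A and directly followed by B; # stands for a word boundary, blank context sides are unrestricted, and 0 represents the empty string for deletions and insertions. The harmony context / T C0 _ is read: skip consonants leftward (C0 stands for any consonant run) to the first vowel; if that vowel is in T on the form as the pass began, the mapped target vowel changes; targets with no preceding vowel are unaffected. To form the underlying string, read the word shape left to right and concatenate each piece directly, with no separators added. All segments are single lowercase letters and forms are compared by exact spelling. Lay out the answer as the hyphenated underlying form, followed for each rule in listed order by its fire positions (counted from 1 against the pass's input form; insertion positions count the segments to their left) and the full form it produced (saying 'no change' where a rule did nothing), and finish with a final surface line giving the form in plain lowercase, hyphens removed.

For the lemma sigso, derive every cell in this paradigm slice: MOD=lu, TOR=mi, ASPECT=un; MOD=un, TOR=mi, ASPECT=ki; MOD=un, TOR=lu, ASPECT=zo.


cell MOD=lu, TOR=mi, ASPECT=un:
underlying: pik-sigso-n-su
1. e -> o, i -> u / B C0 _: no change
2. 0 -> e / C _ C #: no change
3. o -> e, u -> i / F C0 _: fires at position(s) 8: piksigsensu
4. f -> v, k -> g, p -> b, s -> z, t -> d / V _ V: no change
surface: piksigsensu

cell MOD=un, TOR=mi, ASPECT=ki:
underlying: pik-sigso-om-ni
1. e -> o, i -> u / B C0 _: fires at position(s) 12: piksigsoomnu
2. 0 -> e / C _ C #: no change
3. o -> e, u -> i / F C0 _: fires at position(s) 8: piksigseomnu
4. f -> v, k -> g, p -> b, s -> z, t -> d / V _ V: no change
surface: piksigseomnu

cell MOD=un, TOR=lu, ASPECT=zo:
underlying: pg-sigso-om-k
1. e -> o, i -> u / B C0 _: no change
2. 0 -> e / C _ C #: inserts after position(s) 9: pgsigsoomek
3. o -> e, u -> i / F C0 _: fires at position(s) 7: pgsigseomek
4. f -> v, k -> g, p -> b, s -> z, t -> d / V _ V: no change
surface: pgsigseomek


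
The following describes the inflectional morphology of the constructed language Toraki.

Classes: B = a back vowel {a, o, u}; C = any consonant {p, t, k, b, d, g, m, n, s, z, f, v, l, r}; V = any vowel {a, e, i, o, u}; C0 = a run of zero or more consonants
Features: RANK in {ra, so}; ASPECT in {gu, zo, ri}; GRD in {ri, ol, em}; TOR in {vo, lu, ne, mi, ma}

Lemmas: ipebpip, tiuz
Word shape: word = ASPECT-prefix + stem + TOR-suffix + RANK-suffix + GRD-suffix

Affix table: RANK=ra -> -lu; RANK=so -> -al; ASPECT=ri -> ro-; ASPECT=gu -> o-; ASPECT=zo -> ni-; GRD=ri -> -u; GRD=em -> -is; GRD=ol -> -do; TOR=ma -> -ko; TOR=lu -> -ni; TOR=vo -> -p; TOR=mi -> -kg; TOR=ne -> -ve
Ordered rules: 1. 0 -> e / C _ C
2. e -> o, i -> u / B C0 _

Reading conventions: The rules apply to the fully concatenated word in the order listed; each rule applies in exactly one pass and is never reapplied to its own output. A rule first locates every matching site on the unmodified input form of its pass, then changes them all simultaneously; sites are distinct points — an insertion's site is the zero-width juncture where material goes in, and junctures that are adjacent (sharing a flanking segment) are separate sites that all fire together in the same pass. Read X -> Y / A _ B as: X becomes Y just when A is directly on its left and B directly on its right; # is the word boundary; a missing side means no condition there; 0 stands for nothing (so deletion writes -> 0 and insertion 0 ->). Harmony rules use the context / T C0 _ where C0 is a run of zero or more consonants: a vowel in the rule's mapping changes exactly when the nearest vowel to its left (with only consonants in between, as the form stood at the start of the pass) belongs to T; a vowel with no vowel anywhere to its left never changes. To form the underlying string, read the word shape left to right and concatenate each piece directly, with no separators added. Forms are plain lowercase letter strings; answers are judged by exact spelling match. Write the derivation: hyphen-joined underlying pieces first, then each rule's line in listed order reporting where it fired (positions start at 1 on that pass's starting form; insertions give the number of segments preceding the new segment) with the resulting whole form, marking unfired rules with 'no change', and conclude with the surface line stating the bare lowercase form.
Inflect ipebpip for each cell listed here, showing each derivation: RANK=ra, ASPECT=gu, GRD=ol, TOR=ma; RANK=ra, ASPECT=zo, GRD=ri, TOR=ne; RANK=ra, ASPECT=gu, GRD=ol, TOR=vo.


cell RANK=ra, ASPECT=gu, GRD=ol, TOR=ma:
underlying: o-ipebpip-ko-lu-do
1. 0 -> e / C _ C: inserts after position(s) 5, 8: oipebepipekoludo
2. e -> o, i -> u / B C0 _: fires at position(s) 2: oupebepipekoludo
surface: oupebepipekoludo

cell RANK=ra, ASPECT=zo, GRD=ri, TOR=ne:
underlying: ni-ipebpip-ve-lu-u
1. 0 -> e / C _ C: inserts after position(s) 6, 9: niipebepipeveluu
2. e -> o, i -> u / B C0 _: no change
surface: niipebepipeveluu

cell RANK=ra, ASPECT=gu, GRD=ol, TOR=vo:
underlying: o-ipebpip-p-lu-do
1. 0 -> e / C _ C: inserts after position(s) 5, 8, 9: oipebepipepeludo
2. e -> o, i -> u / B C0 _: fires at position(s) 2: oupebepipepeludo
surface: oupebepipepeludo


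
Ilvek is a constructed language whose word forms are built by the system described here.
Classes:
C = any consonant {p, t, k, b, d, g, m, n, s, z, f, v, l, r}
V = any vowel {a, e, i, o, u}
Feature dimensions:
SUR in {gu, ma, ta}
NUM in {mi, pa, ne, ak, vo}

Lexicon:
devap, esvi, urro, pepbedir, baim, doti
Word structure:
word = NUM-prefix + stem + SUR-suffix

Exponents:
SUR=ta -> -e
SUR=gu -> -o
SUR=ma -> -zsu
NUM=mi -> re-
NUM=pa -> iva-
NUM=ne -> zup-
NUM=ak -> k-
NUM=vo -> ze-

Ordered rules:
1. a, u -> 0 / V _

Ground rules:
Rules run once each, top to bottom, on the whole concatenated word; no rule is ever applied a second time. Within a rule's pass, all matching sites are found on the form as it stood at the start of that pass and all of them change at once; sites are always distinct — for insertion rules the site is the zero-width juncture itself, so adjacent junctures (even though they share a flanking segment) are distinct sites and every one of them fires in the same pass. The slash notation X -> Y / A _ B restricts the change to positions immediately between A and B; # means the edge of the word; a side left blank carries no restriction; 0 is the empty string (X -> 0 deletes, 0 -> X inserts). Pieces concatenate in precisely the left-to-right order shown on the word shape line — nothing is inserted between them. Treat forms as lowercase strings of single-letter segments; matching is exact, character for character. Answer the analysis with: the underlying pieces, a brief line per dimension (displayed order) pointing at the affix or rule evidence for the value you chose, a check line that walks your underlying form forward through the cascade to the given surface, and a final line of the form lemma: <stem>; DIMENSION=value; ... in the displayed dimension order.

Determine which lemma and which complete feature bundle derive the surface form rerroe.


underlying: re-urro-e
SUR=ta - signalled by the affix -e
NUM=mi - signalled by the affix re-
check: reurroe -> rerroe
lemma: urro; SUR=ta; NUM=mi
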